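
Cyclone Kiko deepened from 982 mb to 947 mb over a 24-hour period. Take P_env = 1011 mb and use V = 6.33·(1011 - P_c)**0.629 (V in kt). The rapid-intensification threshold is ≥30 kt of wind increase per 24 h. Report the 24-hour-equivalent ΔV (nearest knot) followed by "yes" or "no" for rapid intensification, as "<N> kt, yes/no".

34 kt, yes

V₁: ΔP = 29, V ≈ 6.33 × 29^0.629 ≈ 52.63 kt.
V₂: ΔP = 64, V ≈ 6.33 × 64^0.629 ≈ 86.59 kt.
ΔV over 24 h = 33.96 kt → 24 h equivalent = 33.96 × 24/24 ≈ 33.96 kt.
34 kt ≥ 30 kt ⇒ rapid intensification.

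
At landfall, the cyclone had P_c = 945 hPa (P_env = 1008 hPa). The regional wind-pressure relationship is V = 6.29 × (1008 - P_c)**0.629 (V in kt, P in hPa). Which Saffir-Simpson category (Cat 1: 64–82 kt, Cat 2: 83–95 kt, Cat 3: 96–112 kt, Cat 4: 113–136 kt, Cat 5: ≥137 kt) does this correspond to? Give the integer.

2

ΔP = 1008 − 945 = 63 hPa.
V ≈ 6.29 × 63^0.629 = 6.29 × 13.55 ≈ 85 kt.
85 kt falls in the Category 2 band.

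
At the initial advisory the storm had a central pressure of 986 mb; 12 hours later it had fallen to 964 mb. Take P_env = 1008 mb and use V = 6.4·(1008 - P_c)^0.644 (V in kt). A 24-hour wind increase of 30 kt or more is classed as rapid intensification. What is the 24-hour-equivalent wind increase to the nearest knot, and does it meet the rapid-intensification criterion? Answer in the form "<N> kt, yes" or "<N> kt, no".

53 kt, yes

V₁: ΔP = 22, V ≈ 6.4 × 22^0.644 ≈ 46.85 kt.
V₂: ΔP = 44, V ≈ 6.4 × 44^0.644 ≈ 73.21 kt.
ΔV over 12 h = 26.36 kt → 24 h equivalent = 26.36 × 24/12 ≈ 52.72 kt.
53 kt ≥ 30 kt ⇒ rapid intensification.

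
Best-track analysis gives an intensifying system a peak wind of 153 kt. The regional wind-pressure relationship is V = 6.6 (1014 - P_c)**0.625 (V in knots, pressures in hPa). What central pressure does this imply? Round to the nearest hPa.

ΔP = (V / 6.6)^(1/0.625) = (153/6.6)^1.600.
153/6.6 = 23.182; 23.182^1.600 ≈ 152.84 hPa.
P_c = 1014 − 152.84 = 861.16 ≈ 861 hPa.

861 hPa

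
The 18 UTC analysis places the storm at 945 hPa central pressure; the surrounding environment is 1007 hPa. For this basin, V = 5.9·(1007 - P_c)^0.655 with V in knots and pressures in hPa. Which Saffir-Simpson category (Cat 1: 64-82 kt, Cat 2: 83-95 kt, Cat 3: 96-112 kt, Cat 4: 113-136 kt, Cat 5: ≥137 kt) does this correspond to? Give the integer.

ΔP = 1007 − 945 = 62 hPa.
V ≈ 5.9 × 62^0.655 = 5.9 × 14.93 ≈ 88 kt.
88 kt falls in the Category 2 band.

2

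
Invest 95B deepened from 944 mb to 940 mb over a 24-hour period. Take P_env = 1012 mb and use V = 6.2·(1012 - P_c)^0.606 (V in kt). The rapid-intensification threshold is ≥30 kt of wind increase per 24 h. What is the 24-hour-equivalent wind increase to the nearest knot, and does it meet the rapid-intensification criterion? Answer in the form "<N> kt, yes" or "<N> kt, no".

V₁: ΔP = 68, V ≈ 6.2 × 68^0.606 ≈ 79.96 kt.
V₂: ΔP = 72, V ≈ 6.2 × 72^0.606 ≈ 82.78 kt.
ΔV over 24 h = 2.82 kt → 24 h equivalent = 2.82 × 24/24 ≈ 2.82 kt.
3 kt < 30 kt ⇒ not rapid intensification.

3 kt, no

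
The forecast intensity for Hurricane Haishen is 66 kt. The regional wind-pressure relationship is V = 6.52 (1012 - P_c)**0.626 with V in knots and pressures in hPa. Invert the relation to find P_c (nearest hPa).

972 hPa

ΔP = (V / 6.52)^(1/0.626) = (66/6.52)^1.597.
66/6.52 = 10.123; 10.123^1.597 ≈ 40.36 hPa.
P_c = 1012 − 40.36 = 971.64 ≈ 972 hPa.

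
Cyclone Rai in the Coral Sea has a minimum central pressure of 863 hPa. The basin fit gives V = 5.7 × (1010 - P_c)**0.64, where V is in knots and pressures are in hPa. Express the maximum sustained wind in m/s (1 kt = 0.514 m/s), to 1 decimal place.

71.4 m/s

ΔP = 1010 − 863 = 147 hPa.
V ≈ 5.7 × 147^0.64 = 5.7 × 24.383 ≈ 138.982 kt.
138.982 × 0.514 ≈ 71.44 m/s → 71.4 m/s.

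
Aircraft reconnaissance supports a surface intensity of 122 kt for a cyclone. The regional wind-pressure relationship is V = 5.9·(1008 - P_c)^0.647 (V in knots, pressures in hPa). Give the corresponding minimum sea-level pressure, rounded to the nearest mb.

ΔP = (V / 5.9)^(1/0.647) = (122/5.9)^1.546.
122/5.9 = 20.678; 20.678^1.546 ≈ 107.95 mb.
P_c = 1008 − 107.95 = 900.05 ≈ 900 mb.

900 mb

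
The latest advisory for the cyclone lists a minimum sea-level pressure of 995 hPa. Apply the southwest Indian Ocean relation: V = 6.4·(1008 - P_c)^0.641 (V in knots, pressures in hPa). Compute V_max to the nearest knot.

ΔP = 1008 − 995 = 13 hPa.
13^0.641 ≈ 5.177.
V ≈ 6.4 × 5.177 ≈ 33.1 kt.

33 kt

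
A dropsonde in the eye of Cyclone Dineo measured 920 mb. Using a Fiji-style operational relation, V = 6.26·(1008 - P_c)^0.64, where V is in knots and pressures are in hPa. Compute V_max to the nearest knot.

110 kt

ΔP = 1008 − 920 = 88 mb.
88^0.64 ≈ 17.558.
V ≈ 6.26 × 17.558 ≈ 109.9 kt.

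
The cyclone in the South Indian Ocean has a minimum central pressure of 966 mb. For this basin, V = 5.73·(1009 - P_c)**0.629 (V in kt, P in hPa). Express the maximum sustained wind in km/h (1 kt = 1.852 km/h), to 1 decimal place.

ΔP = 1009 − 966 = 43 mb.
V ≈ 5.73 × 43^0.629 = 5.73 × 10.653 ≈ 61.039 kt.
61.039 × 1.852 ≈ 113.04 km/h → 113.0 km/h.

113.0 km/h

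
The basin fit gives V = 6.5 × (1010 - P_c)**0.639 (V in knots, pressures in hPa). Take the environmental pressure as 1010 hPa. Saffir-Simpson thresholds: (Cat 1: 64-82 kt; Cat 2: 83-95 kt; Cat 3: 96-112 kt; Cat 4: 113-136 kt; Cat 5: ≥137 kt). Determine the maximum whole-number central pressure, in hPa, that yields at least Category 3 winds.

Category 3 begins at V = 96 kt.
Required ΔP = (96/6.5)^(1/0.639) = 14.769^1.565 ≈ 67.61 hPa.
P_c ≤ 1010 − 67.61 = 942.39, so the highest integer P_c is 942 hPa.

942 hPa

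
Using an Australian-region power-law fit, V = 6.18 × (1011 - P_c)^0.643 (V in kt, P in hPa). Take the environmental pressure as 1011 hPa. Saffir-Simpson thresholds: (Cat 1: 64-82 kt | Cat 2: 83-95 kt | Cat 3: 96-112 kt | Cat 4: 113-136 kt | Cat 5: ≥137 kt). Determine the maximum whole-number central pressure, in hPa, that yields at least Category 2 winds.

Category 2 begins at V = 83 kt.
Required ΔP = (83/6.18)^(1/0.643) = 13.430^1.555 ≈ 56.81 hPa.
P_c ≤ 1011 − 56.81 = 954.19, so the highest integer P_c is 954 hPa.

954 hPa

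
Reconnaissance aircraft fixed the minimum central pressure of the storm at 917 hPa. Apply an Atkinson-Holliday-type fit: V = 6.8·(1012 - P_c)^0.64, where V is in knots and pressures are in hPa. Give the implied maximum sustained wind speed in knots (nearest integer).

125 kt

ΔP = 1012 − 917 = 95 hPa.
95^0.64 ≈ 18.439.
V ≈ 6.8 × 18.439 ≈ 125.4 kt.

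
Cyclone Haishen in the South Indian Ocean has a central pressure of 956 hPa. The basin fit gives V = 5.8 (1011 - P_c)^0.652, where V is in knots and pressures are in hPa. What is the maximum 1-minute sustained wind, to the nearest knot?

ΔP = 1011 − 956 = 55 hPa.
55^0.652 ≈ 13.637.
V ≈ 5.8 × 13.637 ≈ 79.1 kt.

79 kt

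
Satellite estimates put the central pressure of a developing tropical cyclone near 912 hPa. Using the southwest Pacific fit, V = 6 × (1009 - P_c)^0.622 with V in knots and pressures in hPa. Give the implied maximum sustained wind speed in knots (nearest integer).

103 kt

ΔP = 1009 − 912 = 97 hPa.
97^0.622 ≈ 17.210.
V ≈ 6 × 17.210 ≈ 103.3 kt.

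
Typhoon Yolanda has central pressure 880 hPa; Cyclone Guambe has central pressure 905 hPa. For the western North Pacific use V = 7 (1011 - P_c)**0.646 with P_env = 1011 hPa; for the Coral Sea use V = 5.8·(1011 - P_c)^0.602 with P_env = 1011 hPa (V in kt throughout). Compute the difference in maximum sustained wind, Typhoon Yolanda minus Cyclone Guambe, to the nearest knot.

Typhoon Yolanda: ΔP = 131; V ≈ 7 × 131^0.646 ≈ 163.25 kt.
Cyclone Guambe: ΔP = 106; V ≈ 5.8 × 106^0.602 ≈ 96.09 kt.
Difference ≈ 163.25 − 96.09 = 67.16 → 67 kt.

67 kt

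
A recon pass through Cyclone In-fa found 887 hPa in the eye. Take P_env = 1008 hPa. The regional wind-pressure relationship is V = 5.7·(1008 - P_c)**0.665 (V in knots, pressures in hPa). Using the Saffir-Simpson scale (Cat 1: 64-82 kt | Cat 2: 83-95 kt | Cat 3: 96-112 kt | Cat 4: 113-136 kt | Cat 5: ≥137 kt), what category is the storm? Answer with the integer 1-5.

5

ΔP = 1008 − 887 = 121 hPa.
V ≈ 5.7 × 121^0.665 = 5.7 × 24.27 ≈ 138 kt.
138 kt falls in the Category 5 band.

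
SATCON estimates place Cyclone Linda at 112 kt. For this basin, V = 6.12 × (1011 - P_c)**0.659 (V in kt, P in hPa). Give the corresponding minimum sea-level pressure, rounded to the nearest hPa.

929 hPa

ΔP = (V / 6.12)^(1/0.659) = (112/6.12)^1.517.
112/6.12 = 18.301; 18.301^1.517 ≈ 82.36 hPa.
P_c = 1011 − 82.36 = 928.64 ≈ 929 hPa.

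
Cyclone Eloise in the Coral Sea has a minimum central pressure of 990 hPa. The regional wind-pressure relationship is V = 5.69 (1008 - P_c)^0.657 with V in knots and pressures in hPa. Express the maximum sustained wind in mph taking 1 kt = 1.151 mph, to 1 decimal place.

ΔP = 1008 − 990 = 18 hPa.
V ≈ 5.69 × 18^0.657 = 5.69 × 6.679 ≈ 38.004 kt.
38.004 × 1.151 ≈ 43.74 mph → 43.7 mph.

43.7 mph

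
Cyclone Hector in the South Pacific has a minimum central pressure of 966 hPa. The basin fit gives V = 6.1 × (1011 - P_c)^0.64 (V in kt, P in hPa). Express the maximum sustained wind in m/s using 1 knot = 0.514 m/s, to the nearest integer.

36 m/s

ΔP = 1011 − 966 = 45 hPa.
V ≈ 6.1 × 45^0.64 = 6.1 × 11.430 ≈ 69.725 kt.
69.725 × 0.514 ≈ 35.84 m/s → 36 m/s.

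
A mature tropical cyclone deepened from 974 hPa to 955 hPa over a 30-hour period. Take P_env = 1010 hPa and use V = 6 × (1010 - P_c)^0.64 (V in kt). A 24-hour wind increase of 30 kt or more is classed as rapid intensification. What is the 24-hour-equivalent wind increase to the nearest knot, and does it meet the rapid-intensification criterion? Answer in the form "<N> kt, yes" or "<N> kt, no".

15 kt, no

V₁: ΔP = 36, V ≈ 6 × 36^0.64 ≈ 59.45 kt.
V₂: ΔP = 55, V ≈ 6 × 55^0.64 ≈ 77.98 kt.
ΔV over 30 h = 18.53 kt → 24 h equivalent = 18.53 × 24/30 ≈ 14.82 kt.
15 kt < 30 kt ⇒ not rapid intensification.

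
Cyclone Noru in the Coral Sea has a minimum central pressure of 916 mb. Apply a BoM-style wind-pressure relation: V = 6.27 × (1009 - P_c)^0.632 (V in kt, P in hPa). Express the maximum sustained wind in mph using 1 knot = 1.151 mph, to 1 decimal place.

126.6 mph

ΔP = 1009 − 916 = 93 mb.
V ≈ 6.27 × 93^0.632 = 6.27 × 17.542 ≈ 109.989 kt.
109.989 × 1.151 ≈ 126.60 mph → 126.6 mph.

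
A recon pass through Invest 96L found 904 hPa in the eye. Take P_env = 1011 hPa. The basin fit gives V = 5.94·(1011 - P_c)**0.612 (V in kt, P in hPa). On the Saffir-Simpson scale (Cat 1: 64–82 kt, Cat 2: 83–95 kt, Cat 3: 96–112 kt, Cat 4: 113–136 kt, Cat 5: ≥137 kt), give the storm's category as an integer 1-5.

3

ΔP = 1011 − 904 = 107 hPa.
V ≈ 5.94 × 107^0.612 = 5.94 × 17.46 ≈ 104 kt.
104 kt falls in the Category 3 band.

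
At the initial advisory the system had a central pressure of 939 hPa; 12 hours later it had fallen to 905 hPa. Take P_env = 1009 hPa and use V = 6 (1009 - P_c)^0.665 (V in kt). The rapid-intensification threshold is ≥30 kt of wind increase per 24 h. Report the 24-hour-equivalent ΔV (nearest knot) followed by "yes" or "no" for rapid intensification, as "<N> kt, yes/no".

V₁: ΔP = 70, V ≈ 6 × 70^0.665 ≈ 101.19 kt.
V₂: ΔP = 104, V ≈ 6 × 104^0.665 ≈ 131.67 kt.
ΔV over 12 h = 30.48 kt → 24 h equivalent = 30.48 × 24/12 ≈ 60.96 kt.
61 kt ≥ 30 kt ⇒ rapid intensification.

61 kt, yes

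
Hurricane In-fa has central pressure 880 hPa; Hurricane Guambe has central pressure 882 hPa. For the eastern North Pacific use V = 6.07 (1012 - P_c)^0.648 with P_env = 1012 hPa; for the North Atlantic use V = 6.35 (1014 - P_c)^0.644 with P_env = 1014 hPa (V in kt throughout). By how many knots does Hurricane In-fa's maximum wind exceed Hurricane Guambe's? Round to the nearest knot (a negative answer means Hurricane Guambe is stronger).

Hurricane In-fa: ΔP = 132; V ≈ 6.07 × 132^0.648 ≈ 143.65 kt.
Hurricane Guambe: ΔP = 132; V ≈ 6.35 × 132^0.644 ≈ 147.37 kt.
Difference ≈ 143.65 − 147.37 = -3.72 → -4 kt.

-4 kt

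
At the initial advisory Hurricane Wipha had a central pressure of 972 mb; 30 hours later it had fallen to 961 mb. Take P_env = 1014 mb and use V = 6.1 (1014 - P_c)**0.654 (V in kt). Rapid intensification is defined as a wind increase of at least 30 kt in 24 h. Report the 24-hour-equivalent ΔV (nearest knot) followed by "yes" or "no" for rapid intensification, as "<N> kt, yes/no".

9 kt, no

V₁: ΔP = 42, V ≈ 6.1 × 42^0.654 ≈ 70.30 kt.
V₂: ΔP = 53, V ≈ 6.1 × 53^0.654 ≈ 81.85 kt.
ΔV over 30 h = 11.55 kt → 24 h equivalent = 11.55 × 24/30 ≈ 9.24 kt.
9 kt < 30 kt ⇒ not rapid intensification.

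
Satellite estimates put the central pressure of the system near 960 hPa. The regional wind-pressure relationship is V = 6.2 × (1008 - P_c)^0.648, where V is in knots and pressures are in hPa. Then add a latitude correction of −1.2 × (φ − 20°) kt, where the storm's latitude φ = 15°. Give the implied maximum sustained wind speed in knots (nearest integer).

ΔP = 1008 − 960 = 48 hPa.
48^0.648 ≈ 12.287.
V ≈ 6.2 × 12.287 ≈ 76.2 kt.
Latitude correction: −1.2 × (15 − 20) = 6 kt.
Corrected V ≈ 82.2 kt → 82 kt.

82 kt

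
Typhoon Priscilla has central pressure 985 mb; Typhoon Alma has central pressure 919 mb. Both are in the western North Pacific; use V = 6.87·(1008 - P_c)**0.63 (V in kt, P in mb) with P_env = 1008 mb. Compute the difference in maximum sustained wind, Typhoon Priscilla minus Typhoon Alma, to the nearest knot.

-67 kt

Typhoon Priscilla: ΔP = 23; V ≈ 6.87 × 23^0.63 ≈ 49.53 kt.
Typhoon Alma: ΔP = 89; V ≈ 6.87 × 89^0.63 ≈ 116.16 kt.
Difference ≈ 49.53 − 116.16 = -66.63 → -67 kt.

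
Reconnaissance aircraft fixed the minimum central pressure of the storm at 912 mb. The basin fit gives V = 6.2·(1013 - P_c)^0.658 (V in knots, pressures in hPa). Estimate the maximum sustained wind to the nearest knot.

ΔP = 1013 − 912 = 101 mb.
101^0.658 ≈ 20.837.
V ≈ 6.2 × 20.837 ≈ 129.2 kt.

129 kt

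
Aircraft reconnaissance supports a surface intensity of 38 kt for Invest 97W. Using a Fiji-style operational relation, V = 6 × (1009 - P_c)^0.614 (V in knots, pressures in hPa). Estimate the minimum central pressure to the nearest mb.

ΔP = (V / 6)^(1/0.614) = (38/6)^1.629.
38/6 = 6.333; 6.333^1.629 ≈ 20.21 mb.
P_c = 1009 − 20.21 = 988.79 ≈ 989 mb.

989 mb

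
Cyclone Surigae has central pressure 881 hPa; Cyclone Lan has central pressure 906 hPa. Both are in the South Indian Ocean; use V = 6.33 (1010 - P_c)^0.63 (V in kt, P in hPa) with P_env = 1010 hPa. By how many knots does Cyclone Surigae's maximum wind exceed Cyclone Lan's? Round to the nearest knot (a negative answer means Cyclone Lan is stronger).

Cyclone Surigae: ΔP = 129; V ≈ 6.33 × 129^0.63 ≈ 135.23 kt.
Cyclone Lan: ΔP = 104; V ≈ 6.33 × 104^0.63 ≈ 118.07 kt.
Difference ≈ 135.23 − 118.07 = 17.16 → 17 kt.

17 kt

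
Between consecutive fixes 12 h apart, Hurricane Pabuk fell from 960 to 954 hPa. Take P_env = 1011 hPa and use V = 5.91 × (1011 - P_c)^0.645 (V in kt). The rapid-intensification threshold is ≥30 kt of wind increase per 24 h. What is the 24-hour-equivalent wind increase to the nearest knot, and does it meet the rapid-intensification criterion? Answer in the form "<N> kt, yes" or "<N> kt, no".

V₁: ΔP = 51, V ≈ 5.91 × 51^0.645 ≈ 74.64 kt.
V₂: ΔP = 57, V ≈ 5.91 × 57^0.645 ≈ 80.19 kt.
ΔV over 12 h = 5.55 kt → 24 h equivalent = 5.55 × 24/12 ≈ 11.10 kt.
11 kt < 30 kt ⇒ not rapid intensification.

11 kt, no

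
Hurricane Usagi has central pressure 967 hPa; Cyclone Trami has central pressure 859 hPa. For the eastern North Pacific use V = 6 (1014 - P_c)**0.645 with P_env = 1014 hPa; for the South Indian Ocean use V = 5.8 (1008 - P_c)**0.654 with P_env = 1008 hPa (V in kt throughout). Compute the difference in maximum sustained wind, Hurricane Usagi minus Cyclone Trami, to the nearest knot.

Hurricane Usagi: ΔP = 47; V ≈ 6 × 47^0.645 ≈ 71.89 kt.
Cyclone Trami: ΔP = 149; V ≈ 5.8 × 149^0.654 ≈ 153.00 kt.
Difference ≈ 71.89 − 153.00 = -81.11 → -81 kt.

-81 kt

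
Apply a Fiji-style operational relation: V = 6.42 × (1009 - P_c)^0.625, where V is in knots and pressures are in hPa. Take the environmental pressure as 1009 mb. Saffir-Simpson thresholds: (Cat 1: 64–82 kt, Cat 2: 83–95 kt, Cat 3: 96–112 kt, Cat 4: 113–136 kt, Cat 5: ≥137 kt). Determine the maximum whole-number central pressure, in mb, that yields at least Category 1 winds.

Category 1 begins at V = 64 kt.
Required ΔP = (64/6.42)^(1/0.625) = 9.969^1.600 ≈ 39.61 mb.
P_c ≤ 1009 − 39.61 = 969.39, so the highest integer P_c is 969 mb.

969 mb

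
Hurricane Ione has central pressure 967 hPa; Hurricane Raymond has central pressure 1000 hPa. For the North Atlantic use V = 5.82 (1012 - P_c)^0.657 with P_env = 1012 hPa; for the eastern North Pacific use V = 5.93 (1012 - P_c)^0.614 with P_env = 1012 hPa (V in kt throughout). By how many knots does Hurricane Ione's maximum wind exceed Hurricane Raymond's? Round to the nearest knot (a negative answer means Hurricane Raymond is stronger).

44 kt

Hurricane Ione: ΔP = 45; V ≈ 5.82 × 45^0.657 ≈ 70.97 kt.
Hurricane Raymond: ΔP = 12; V ≈ 5.93 × 12^0.614 ≈ 27.27 kt.
Difference ≈ 70.97 − 27.27 = 43.70 → 44 kt.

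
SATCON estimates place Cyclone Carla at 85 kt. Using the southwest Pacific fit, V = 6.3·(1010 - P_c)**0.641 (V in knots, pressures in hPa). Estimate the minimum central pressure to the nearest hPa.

ΔP = (V / 6.3)^(1/0.641) = (85/6.3)^1.560.
85/6.3 = 13.492; 13.492^1.560 ≈ 57.94 hPa.
P_c = 1010 − 57.94 = 952.06 ≈ 952 hPa.

952 hPa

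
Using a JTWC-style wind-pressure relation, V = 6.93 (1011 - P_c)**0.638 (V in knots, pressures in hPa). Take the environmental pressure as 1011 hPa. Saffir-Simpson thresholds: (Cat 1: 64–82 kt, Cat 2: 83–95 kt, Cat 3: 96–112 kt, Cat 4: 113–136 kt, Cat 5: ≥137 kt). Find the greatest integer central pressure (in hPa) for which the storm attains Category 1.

978 hPa

Category 1 begins at V = 64 kt.
Required ΔP = (64/6.93)^(1/0.638) = 9.235^1.567 ≈ 32.60 hPa.
P_c ≤ 1011 − 32.60 = 978.40, so the highest integer P_c is 978 hPa.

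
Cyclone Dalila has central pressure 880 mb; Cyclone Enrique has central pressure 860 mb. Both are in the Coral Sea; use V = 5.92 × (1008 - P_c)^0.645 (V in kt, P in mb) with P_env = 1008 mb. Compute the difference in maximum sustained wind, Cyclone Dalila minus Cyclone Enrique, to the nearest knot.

Cyclone Dalila: ΔP = 128; V ≈ 5.92 × 128^0.645 ≈ 135.35 kt.
Cyclone Enrique: ΔP = 148; V ≈ 5.92 × 148^0.645 ≈ 148.64 kt.
Difference ≈ 135.35 − 148.64 = -13.29 → -13 kt.

-13 kt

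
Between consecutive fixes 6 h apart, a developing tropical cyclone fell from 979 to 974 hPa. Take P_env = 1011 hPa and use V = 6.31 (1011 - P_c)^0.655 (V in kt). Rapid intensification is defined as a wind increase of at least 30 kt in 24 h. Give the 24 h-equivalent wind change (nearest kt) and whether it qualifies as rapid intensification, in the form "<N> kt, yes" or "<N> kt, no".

24 kt, no

V₁: ΔP = 32, V ≈ 6.31 × 32^0.655 ≈ 61.08 kt.
V₂: ΔP = 37, V ≈ 6.31 × 37^0.655 ≈ 67.17 kt.
ΔV over 6 h = 6.09 kt → 24 h equivalent = 6.09 × 24/6 ≈ 24.36 kt.
24 kt < 30 kt ⇒ not rapid intensification.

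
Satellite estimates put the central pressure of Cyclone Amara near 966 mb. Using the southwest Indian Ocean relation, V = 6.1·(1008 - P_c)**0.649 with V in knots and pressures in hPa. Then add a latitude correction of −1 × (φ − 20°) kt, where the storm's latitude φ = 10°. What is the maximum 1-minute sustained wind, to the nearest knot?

79 kt

ΔP = 1008 − 966 = 42 mb.
42^0.649 ≈ 11.311.
V ≈ 6.1 × 11.311 ≈ 69.0 kt.
Latitude correction: −1 × (10 − 20) = 10 kt.
Corrected V ≈ 79 kt → 79 kt.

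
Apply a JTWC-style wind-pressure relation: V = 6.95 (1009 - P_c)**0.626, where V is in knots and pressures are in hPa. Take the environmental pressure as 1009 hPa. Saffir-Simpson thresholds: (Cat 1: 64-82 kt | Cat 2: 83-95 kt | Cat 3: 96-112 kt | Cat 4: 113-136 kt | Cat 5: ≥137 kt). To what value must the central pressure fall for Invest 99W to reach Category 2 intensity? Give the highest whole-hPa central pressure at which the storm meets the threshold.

956 hPa

Category 2 begins at V = 83 kt.
Required ΔP = (83/6.95)^(1/0.626) = 11.942^1.597 ≈ 52.55 hPa.
P_c ≤ 1009 − 52.55 = 956.45, so the highest integer P_c is 956 hPa.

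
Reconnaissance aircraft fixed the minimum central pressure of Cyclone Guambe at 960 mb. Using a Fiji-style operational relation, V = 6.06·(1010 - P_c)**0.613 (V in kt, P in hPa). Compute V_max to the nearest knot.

67 kt

ΔP = 1010 − 960 = 50 mb.
50^0.613 ≈ 11.002.
V ≈ 6.06 × 11.002 ≈ 66.7 kt.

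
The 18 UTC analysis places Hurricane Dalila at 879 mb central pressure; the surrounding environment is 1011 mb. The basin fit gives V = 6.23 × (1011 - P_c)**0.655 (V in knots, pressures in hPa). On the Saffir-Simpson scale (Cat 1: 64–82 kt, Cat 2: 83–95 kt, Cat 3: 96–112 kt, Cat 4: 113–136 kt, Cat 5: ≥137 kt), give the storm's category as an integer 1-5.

5

ΔP = 1011 − 879 = 132 mb.
V ≈ 6.23 × 132^0.655 = 6.23 × 24.49 ≈ 153 kt.
153 kt falls in the Category 5 band.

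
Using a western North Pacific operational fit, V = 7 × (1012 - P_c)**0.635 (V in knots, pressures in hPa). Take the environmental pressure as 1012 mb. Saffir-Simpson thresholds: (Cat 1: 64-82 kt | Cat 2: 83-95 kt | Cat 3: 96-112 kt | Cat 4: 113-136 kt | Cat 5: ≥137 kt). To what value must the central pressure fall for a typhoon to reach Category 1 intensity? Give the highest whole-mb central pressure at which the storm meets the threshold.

979 mb

Category 1 begins at V = 64 kt.
Required ΔP = (64/7)^(1/0.635) = 9.143^1.575 ≈ 32.62 mb.
P_c ≤ 1012 − 32.62 = 979.38, so the highest integer P_c is 979 mb.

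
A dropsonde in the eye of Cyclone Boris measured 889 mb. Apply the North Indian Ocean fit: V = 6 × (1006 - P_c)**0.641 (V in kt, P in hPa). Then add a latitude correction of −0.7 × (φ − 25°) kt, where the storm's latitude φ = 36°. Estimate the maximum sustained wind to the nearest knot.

119 kt

ΔP = 1006 − 889 = 117 mb.
117^0.641 ≈ 21.169.
V ≈ 6 × 21.169 ≈ 127.0 kt.
Latitude correction: −0.7 × (36 − 25) = -7.7 kt.
Corrected V ≈ 119.3 kt → 119 kt.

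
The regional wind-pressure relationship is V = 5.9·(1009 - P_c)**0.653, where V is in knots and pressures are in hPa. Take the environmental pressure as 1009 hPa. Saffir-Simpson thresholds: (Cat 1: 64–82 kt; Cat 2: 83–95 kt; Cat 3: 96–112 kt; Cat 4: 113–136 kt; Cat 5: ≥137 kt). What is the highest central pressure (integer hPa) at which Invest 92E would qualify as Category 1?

Category 1 begins at V = 64 kt.
Required ΔP = (64/5.9)^(1/0.653) = 10.847^1.531 ≈ 38.50 hPa.
P_c ≤ 1009 − 38.50 = 970.50, so the highest integer P_c is 970 hPa.

970 hPa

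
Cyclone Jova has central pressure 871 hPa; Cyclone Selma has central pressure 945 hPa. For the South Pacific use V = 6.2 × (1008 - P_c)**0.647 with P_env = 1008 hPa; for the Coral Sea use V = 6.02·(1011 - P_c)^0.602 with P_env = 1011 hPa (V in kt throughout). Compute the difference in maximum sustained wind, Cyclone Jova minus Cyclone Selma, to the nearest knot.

Cyclone Jova: ΔP = 137; V ≈ 6.2 × 137^0.647 ≈ 149.57 kt.
Cyclone Selma: ΔP = 66; V ≈ 6.02 × 66^0.602 ≈ 74.98 kt.
Difference ≈ 149.57 − 74.98 = 74.59 → 75 kt.

75 kt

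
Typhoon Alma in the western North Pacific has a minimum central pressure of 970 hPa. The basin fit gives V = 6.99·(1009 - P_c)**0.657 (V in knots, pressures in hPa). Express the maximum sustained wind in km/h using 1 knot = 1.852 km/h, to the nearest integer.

144 km/h

ΔP = 1009 − 970 = 39 hPa.
V ≈ 6.99 × 39^0.657 = 6.99 × 11.100 ≈ 77.590 kt.
77.590 × 1.852 ≈ 143.70 km/h → 144 km/h.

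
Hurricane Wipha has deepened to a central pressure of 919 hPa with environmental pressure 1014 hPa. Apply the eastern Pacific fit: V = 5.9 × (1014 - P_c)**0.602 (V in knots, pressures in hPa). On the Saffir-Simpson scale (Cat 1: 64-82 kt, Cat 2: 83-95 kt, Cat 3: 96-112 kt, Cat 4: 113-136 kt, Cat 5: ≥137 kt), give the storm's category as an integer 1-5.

2

ΔP = 1014 − 919 = 95 hPa.
V ≈ 5.9 × 95^0.602 = 5.9 × 15.51 ≈ 92 kt.
92 kt falls in the Category 2 band.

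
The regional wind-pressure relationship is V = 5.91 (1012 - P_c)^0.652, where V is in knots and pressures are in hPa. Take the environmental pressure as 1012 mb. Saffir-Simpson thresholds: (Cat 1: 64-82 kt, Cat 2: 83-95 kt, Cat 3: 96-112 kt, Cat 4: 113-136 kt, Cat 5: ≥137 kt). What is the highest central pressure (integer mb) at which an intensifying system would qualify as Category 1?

Category 1 begins at V = 64 kt.
Required ΔP = (64/5.91)^(1/0.652) = 10.829^1.534 ≈ 38.62 mb.
P_c ≤ 1012 − 38.62 = 973.38, so the highest integer P_c is 973 mb.

973 mb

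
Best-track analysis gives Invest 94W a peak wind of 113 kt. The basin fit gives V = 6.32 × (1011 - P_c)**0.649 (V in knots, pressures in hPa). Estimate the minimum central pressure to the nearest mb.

926 mb

ΔP = (V / 6.32)^(1/0.649) = (113/6.32)^1.541.
113/6.32 = 17.880; 17.880^1.541 ≈ 85.05 mb.
P_c = 1011 − 85.05 = 925.95 ≈ 926 mb.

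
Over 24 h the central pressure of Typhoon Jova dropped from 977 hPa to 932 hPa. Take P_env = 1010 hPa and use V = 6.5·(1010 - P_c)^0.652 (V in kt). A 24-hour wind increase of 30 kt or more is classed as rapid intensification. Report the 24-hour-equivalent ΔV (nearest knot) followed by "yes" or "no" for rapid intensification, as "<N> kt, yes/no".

48 kt, yes

V₁: ΔP = 33, V ≈ 6.5 × 33^0.652 ≈ 63.53 kt.
V₂: ΔP = 78, V ≈ 6.5 × 78^0.652 ≈ 111.32 kt.
ΔV over 24 h = 47.79 kt → 24 h equivalent = 47.79 × 24/24 ≈ 47.79 kt.
48 kt ≥ 30 kt ⇒ rapid intensification.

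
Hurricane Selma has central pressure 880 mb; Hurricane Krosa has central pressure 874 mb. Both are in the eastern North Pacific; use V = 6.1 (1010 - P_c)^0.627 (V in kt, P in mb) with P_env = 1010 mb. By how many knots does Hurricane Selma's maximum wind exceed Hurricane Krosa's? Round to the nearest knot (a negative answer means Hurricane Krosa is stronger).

-4 kt

Hurricane Selma: ΔP = 130; V ≈ 6.1 × 130^0.627 ≈ 129.05 kt.
Hurricane Krosa: ΔP = 136; V ≈ 6.1 × 136^0.627 ≈ 132.76 kt.
Difference ≈ 129.05 − 132.76 = -3.71 → -4 kt.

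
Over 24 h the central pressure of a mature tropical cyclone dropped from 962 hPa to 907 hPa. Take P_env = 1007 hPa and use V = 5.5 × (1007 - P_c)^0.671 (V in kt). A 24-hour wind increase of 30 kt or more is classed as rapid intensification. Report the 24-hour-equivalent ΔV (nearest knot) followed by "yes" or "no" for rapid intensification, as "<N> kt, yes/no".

50 kt, yes

V₁: ΔP = 45, V ≈ 5.5 × 45^0.671 ≈ 70.74 kt.
V₂: ΔP = 100, V ≈ 5.5 × 100^0.671 ≈ 120.88 kt.
ΔV over 24 h = 50.14 kt → 24 h equivalent = 50.14 × 24/24 ≈ 50.14 kt.
50 kt ≥ 30 kt ⇒ rapid intensification.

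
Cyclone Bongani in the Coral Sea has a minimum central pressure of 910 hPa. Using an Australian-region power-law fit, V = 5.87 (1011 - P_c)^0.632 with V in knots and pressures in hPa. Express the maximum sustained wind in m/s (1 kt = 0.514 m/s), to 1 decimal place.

55.8 m/s

ΔP = 1011 − 910 = 101 hPa.
V ≈ 5.87 × 101^0.632 = 5.87 × 18.481 ≈ 108.485 kt.
108.485 × 0.514 ≈ 55.76 m/s → 55.8 m/s.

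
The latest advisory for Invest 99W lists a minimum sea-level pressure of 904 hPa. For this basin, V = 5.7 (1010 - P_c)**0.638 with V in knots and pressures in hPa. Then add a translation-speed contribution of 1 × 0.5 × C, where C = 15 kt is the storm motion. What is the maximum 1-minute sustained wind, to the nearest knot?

ΔP = 1010 − 904 = 106 hPa.
106^0.638 ≈ 19.595.
V ≈ 5.7 × 19.595 ≈ 111.7 kt.
Translation term: 1 × 0.5 × 15 = 7.5 kt.
Corrected V ≈ 119.2 kt → 119 kt.

119 kt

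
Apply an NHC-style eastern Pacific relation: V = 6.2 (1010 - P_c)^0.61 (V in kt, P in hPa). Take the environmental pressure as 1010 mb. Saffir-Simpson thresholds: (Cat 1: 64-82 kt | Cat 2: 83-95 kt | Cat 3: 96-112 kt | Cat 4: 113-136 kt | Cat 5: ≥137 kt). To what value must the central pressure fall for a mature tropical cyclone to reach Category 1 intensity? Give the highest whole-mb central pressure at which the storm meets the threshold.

Category 1 begins at V = 64 kt.
Required ΔP = (64/6.2)^(1/0.61) = 10.323^1.639 ≈ 45.91 mb.
P_c ≤ 1010 − 45.91 = 964.09, so the highest integer P_c is 964 mb.

964 mb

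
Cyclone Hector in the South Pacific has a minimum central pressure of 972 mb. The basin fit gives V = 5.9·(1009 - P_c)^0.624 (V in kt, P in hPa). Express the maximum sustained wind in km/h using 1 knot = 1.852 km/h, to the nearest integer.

ΔP = 1009 − 972 = 37 mb.
V ≈ 5.9 × 37^0.624 = 5.9 × 9.518 ≈ 56.158 kt.
56.158 × 1.852 ≈ 104.00 km/h → 104 km/h.

104 km/h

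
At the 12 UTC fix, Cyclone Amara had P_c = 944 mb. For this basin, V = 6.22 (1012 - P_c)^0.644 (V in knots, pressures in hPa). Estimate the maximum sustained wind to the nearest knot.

ΔP = 1012 − 944 = 68 mb.
68^0.644 ≈ 15.140.
V ≈ 6.22 × 15.140 ≈ 94.2 kt.

94 kt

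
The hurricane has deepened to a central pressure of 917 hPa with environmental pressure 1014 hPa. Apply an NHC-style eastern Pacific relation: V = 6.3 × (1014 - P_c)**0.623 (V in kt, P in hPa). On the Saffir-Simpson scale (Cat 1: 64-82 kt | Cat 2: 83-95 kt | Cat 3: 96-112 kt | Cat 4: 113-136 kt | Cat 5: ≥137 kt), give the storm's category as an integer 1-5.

3

ΔP = 1014 − 917 = 97 hPa.
V ≈ 6.3 × 97^0.623 = 6.3 × 17.29 ≈ 109 kt.
109 kt falls in the Category 3 band.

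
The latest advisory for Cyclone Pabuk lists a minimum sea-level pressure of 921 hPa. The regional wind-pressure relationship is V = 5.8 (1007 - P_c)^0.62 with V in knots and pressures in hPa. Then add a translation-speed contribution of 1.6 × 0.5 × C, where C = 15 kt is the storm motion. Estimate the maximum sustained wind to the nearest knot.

ΔP = 1007 − 921 = 86 hPa.
86^0.62 ≈ 15.827.
V ≈ 5.8 × 15.827 ≈ 91.8 kt.
Translation term: 1.6 × 0.5 × 15 = 12 kt.
Corrected V ≈ 103.8 kt → 104 kt.

104 kt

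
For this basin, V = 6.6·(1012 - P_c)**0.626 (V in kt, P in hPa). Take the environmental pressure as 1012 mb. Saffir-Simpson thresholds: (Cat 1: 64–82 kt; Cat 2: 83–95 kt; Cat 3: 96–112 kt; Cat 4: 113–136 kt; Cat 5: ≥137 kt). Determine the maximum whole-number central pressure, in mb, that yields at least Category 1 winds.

974 mb

Category 1 begins at V = 64 kt.
Required ΔP = (64/6.6)^(1/0.626) = 9.697^1.597 ≈ 37.68 mb.
P_c ≤ 1012 − 37.68 = 974.32, so the highest integer P_c is 974 mb.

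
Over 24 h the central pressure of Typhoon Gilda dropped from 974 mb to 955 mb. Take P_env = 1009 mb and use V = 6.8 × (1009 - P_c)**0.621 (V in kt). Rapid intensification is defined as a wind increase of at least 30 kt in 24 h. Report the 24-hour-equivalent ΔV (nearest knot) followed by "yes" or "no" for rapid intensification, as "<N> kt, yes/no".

V₁: ΔP = 35, V ≈ 6.8 × 35^0.621 ≈ 61.86 kt.
V₂: ΔP = 54, V ≈ 6.8 × 54^0.621 ≈ 80.97 kt.
ΔV over 24 h = 19.11 kt → 24 h equivalent = 19.11 × 24/24 ≈ 19.11 kt.
19 kt < 30 kt ⇒ not rapid intensification.

19 kt, no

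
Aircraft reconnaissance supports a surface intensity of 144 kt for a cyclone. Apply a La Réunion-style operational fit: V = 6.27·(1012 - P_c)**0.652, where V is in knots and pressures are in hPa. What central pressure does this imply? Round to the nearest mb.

890 mb

ΔP = (V / 6.27)^(1/0.652) = (144/6.27)^1.534.
144/6.27 = 22.967; 22.967^1.534 ≈ 122.34 mb.
P_c = 1012 − 122.34 = 889.66 ≈ 890 mb.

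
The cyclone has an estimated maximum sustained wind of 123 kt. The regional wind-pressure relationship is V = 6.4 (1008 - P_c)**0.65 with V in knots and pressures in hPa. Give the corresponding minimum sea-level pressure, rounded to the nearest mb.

914 mb

ΔP = (V / 6.4)^(1/0.65) = (123/6.4)^1.538.
123/6.4 = 19.219; 19.219^1.538 ≈ 94.40 mb.
P_c = 1008 − 94.40 = 913.60 ≈ 914 mb.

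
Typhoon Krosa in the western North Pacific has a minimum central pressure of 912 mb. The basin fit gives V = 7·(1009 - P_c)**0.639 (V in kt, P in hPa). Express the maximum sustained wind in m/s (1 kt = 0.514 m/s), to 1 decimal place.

66.9 m/s

ΔP = 1009 − 912 = 97 mb.
V ≈ 7 × 97^0.639 = 7 × 18.601 ≈ 130.210 kt.
130.210 × 0.514 ≈ 66.93 m/s → 66.9 m/s.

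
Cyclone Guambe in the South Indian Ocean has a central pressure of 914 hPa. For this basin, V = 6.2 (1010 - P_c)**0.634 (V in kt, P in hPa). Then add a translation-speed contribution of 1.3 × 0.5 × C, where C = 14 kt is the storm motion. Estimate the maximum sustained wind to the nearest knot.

ΔP = 1010 − 914 = 96 hPa.
96^0.634 ≈ 18.062.
V ≈ 6.2 × 18.062 ≈ 112.0 kt.
Translation term: 1.3 × 0.5 × 14 = 9.1 kt.
Corrected V ≈ 121.1 kt → 121 kt.

121 kt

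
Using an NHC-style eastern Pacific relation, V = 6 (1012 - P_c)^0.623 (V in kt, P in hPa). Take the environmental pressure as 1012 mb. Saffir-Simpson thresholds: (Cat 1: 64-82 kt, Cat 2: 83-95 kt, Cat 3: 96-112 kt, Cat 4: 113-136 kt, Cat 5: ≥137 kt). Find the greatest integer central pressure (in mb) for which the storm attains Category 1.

967 mb

Category 1 begins at V = 64 kt.
Required ΔP = (64/6)^(1/0.623) = 10.667^1.605 ≈ 44.68 mb.
P_c ≤ 1012 − 44.68 = 967.32, so the highest integer P_c is 967 mb.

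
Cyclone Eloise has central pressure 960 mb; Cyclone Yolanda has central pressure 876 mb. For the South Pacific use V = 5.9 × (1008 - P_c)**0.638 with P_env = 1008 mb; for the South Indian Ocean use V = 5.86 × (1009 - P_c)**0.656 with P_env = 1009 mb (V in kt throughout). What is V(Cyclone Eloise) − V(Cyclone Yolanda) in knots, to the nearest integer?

-75 kt

Cyclone Eloise: ΔP = 48; V ≈ 5.9 × 48^0.638 ≈ 69.74 kt.
Cyclone Yolanda: ΔP = 133; V ≈ 5.86 × 133^0.656 ≈ 144.93 kt.
Difference ≈ 69.74 − 144.93 = -75.19 → -75 kt.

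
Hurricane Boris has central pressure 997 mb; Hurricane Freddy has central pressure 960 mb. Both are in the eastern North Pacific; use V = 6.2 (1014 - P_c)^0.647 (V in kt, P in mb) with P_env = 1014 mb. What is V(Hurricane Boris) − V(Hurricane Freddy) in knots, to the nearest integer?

-43 kt

Hurricane Boris: ΔP = 17; V ≈ 6.2 × 17^0.647 ≈ 38.77 kt.
Hurricane Freddy: ΔP = 54; V ≈ 6.2 × 54^0.647 ≈ 81.89 kt.
Difference ≈ 38.77 − 81.89 = -43.12 → -43 kt.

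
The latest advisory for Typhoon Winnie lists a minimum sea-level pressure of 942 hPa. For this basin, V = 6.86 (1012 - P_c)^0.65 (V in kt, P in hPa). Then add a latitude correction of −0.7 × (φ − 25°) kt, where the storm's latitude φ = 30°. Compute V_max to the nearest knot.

ΔP = 1012 − 942 = 70 hPa.
70^0.65 ≈ 15.824.
V ≈ 6.86 × 15.824 ≈ 108.6 kt.
Latitude correction: −0.7 × (30 − 25) = -3.5 kt.
Corrected V ≈ 105.1 kt → 105 kt.

105 kt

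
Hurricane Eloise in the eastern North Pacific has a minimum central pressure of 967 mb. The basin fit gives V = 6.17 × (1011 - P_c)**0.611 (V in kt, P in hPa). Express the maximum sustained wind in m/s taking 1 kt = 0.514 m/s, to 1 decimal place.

32.0 m/s

ΔP = 1011 − 967 = 44 mb.
V ≈ 6.17 × 44^0.611 = 6.17 × 10.096 ≈ 62.292 kt.
62.292 × 0.514 ≈ 32.02 m/s → 32.0 m/s.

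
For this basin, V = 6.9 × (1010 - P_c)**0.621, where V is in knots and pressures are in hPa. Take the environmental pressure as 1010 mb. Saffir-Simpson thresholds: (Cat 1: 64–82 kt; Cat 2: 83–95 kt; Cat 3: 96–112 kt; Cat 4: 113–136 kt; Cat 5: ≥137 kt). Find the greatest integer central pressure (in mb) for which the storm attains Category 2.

955 mb

Category 2 begins at V = 83 kt.
Required ΔP = (83/6.9)^(1/0.621) = 12.029^1.610 ≈ 54.89 mb.
P_c ≤ 1010 − 54.89 = 955.11, so the highest integer P_c is 955 mb.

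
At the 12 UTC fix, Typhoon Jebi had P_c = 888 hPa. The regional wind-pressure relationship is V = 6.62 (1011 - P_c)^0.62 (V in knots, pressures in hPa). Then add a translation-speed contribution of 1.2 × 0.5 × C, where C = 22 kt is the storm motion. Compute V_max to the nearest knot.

ΔP = 1011 − 888 = 123 hPa.
123^0.62 ≈ 19.758.
V ≈ 6.62 × 19.758 ≈ 130.8 kt.
Translation term: 1.2 × 0.5 × 22 = 13.2 kt.
Corrected V ≈ 144 kt → 144 kt.

144 kt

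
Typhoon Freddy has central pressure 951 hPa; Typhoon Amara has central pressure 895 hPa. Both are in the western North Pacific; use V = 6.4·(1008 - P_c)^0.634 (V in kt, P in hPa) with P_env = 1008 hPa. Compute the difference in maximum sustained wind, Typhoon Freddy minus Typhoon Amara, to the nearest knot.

-45 kt

Typhoon Freddy: ΔP = 57; V ≈ 6.4 × 57^0.634 ≈ 83.06 kt.
Typhoon Amara: ΔP = 113; V ≈ 6.4 × 113^0.634 ≈ 128.18 kt.
Difference ≈ 83.06 − 128.18 = -45.12 → -45 kt.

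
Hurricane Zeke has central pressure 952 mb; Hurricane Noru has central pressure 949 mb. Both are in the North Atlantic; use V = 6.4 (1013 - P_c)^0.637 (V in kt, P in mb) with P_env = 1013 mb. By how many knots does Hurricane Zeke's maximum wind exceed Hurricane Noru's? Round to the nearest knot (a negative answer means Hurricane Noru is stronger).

-3 kt

Hurricane Zeke: ΔP = 61; V ≈ 6.4 × 61^0.637 ≈ 87.79 kt.
Hurricane Noru: ΔP = 64; V ≈ 6.4 × 64^0.637 ≈ 90.51 kt.
Difference ≈ 87.79 − 90.51 = -2.72 → -3 kt.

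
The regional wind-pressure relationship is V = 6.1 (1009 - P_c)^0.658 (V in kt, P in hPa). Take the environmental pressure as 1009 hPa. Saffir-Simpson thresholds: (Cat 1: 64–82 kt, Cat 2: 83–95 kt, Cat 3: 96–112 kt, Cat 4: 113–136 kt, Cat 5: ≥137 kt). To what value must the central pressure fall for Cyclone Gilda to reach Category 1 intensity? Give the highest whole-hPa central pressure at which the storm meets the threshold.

973 hPa

Category 1 begins at V = 64 kt.
Required ΔP = (64/6.1)^(1/0.658) = 10.492^1.520 ≈ 35.60 hPa.
P_c ≤ 1009 − 35.60 = 973.40, so the highest integer P_c is 973 hPa.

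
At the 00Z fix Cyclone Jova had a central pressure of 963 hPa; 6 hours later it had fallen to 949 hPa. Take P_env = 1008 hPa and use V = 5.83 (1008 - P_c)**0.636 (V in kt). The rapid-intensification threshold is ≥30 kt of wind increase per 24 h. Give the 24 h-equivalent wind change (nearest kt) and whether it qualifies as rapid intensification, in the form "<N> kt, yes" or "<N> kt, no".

49 kt, yes

V₁: ΔP = 45, V ≈ 5.83 × 45^0.636 ≈ 65.63 kt.
V₂: ΔP = 59, V ≈ 5.83 × 59^0.636 ≈ 77.97 kt.
ΔV over 6 h = 12.34 kt → 24 h equivalent = 12.34 × 24/6 ≈ 49.36 kt.
49 kt ≥ 30 kt ⇒ rapid intensification.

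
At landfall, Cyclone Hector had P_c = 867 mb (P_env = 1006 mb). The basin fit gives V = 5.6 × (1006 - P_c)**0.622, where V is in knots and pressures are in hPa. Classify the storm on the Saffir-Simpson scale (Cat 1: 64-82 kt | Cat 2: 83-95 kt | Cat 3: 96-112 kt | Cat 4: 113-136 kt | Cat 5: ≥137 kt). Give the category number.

4

ΔP = 1006 − 867 = 139 mb.
V ≈ 5.6 × 139^0.622 = 5.6 × 21.53 ≈ 121 kt.
121 kt falls in the Category 4 band.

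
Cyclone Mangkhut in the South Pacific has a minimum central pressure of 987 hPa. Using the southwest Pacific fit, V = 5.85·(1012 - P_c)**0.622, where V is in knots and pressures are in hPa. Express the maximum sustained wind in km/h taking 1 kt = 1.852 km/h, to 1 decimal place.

ΔP = 1012 − 987 = 25 hPa.
V ≈ 5.85 × 25^0.622 = 5.85 × 7.405 ≈ 43.319 kt.
43.319 × 1.852 ≈ 80.23 km/h → 80.2 km/h.

80.2 km/h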